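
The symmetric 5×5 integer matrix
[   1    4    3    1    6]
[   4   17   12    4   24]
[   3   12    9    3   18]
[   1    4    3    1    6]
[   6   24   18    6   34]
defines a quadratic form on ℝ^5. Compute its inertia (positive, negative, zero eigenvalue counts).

Answer: (2, 1, 2)

Derivation:
step 0: pivot 1 → sign +
step 1: pivot 1 → sign +
step 2: pivot -2 → sign −
step 3: row/col 3 already zero → sign 0
step 4: row/col 4 already zero → sign 0
signature = (2, 1, 2)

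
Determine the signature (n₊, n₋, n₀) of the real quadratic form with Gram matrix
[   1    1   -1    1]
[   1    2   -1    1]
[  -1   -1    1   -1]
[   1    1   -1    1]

step 0: pivot 1 → sign +
step 1: pivot 1 → sign +
step 2: row/col 2 already zero → sign 0
step 3: row/col 3 already zero → sign 0
signature = (2, 0, 2)

Answer: (2, 0, 2)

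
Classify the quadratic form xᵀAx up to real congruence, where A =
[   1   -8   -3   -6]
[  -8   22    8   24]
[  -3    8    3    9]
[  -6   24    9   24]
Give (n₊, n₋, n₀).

Answer: (3, 1, 0)

Derivation:
step 0: pivot 1 → sign +
step 1: pivot -42 → sign −
step 2: pivot 2/21 → sign +
step 3: pivot 3/2 → sign +
signature = (3, 1, 0)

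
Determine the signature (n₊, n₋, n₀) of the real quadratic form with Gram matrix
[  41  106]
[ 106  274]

step 0: pivot 41 → sign +
step 1: pivot -2/41 → sign −
signature = (1, 1, 0)

Answer: (1, 1, 0)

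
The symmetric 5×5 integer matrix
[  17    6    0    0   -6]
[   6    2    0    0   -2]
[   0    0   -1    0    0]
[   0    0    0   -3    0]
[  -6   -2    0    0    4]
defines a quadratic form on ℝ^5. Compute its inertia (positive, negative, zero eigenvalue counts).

Answer: (2, 3, 0)

Derivation:
step 0: pivot 17 → sign +
step 1: pivot -2/17 → sign −
step 2: pivot -1 → sign −
step 3: pivot -3 → sign −
step 4: pivot 2 → sign +
signature = (2, 3, 0)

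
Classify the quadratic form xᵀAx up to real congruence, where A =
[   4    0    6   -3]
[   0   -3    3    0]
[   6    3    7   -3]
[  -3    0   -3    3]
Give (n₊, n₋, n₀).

Answer: (2, 2, 0)

Derivation:
step 0: pivot 4 → sign +
step 1: pivot -3 → sign −
step 2: pivot 1 → sign +
step 3: pivot -3/2 → sign −
signature = (2, 2, 0)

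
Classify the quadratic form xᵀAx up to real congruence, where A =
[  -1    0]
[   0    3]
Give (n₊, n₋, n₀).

Answer: (1, 1, 0)

Derivation:
step 0: pivot -1 → sign −
step 1: pivot 3 → sign +
signature = (1, 1, 0)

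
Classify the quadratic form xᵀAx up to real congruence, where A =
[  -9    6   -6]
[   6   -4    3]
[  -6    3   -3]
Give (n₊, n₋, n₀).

step 0: pivot -9 → sign −
step 1: pivot 1 → sign +
step 2: pivot -1 → sign −
signature = (1, 2, 0)

Answer: (1, 2, 0)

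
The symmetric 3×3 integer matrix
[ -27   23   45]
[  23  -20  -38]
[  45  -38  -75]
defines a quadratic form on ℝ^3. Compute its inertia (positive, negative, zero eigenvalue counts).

step 0: pivot -27 → sign −
step 1: pivot -11/27 → sign −
step 2: pivot 3/11 → sign +
signature = (1, 2, 0)

Answer: (1, 2, 0)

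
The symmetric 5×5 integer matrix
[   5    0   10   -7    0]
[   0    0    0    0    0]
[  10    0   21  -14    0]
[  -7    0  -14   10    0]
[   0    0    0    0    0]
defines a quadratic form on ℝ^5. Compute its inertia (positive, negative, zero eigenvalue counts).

Answer: (3, 0, 2)

Derivation:
step 0: pivot 5 → sign +
step 1: pivot 1 → sign +
step 2: pivot 1/5 → sign +
step 3: row/col 3 already zero → sign 0
step 4: row/col 4 already zero → sign 0
signature = (3, 0, 2)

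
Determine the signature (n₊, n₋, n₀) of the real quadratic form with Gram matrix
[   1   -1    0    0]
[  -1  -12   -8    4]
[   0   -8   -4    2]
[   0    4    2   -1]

step 0: pivot 1 → sign +
step 1: pivot -13 → sign −
step 2: pivot 12/13 → sign +
step 3: row/col 3 already zero → sign 0
signature = (2, 1, 1)

Answer: (2, 1, 1)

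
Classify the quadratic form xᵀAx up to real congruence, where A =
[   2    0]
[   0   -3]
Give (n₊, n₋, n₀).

Answer: (1, 1, 0)

Derivation:
step 0: pivot 2 → sign +
step 1: pivot -3 → sign −
signature = (1, 1, 0)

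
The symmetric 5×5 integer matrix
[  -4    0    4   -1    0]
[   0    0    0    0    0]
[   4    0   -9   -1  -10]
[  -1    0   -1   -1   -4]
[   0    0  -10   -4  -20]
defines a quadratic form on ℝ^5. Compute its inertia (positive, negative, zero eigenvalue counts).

step 0: pivot -4 → sign −
step 1: pivot -5 → sign −
step 2: pivot 1/20 → sign +
step 3: row/col 3 already zero → sign 0
step 4: row/col 4 already zero → sign 0
signature = (1, 2, 2)

Answer: (1, 2, 2)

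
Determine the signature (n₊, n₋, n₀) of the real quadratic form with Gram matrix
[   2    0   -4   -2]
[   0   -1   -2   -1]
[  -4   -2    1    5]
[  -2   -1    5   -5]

step 0: pivot 2 → sign +
step 1: pivot -1 → sign −
step 2: pivot -3 → sign −
step 3: pivot -3 → sign −
signature = (1, 3, 0)

Answer: (1, 3, 0)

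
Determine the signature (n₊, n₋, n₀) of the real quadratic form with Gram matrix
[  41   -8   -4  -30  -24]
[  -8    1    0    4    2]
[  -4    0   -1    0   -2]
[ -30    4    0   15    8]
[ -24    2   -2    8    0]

step 0: pivot 41 → sign +
step 1: pivot -23/41 → sign −
step 2: pivot -7/23 → sign −
step 3: pivot -3/7 → sign −
step 4: row/col 4 already zero → sign 0
signature = (1, 3, 1)

Answer: (1, 3, 1)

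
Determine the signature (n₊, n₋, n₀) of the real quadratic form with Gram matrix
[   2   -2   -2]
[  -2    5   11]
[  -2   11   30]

step 0: pivot 2 → sign +
step 1: pivot 3 → sign +
step 2: pivot 1 → sign +
signature = (3, 0, 0)

Answer: (3, 0, 0)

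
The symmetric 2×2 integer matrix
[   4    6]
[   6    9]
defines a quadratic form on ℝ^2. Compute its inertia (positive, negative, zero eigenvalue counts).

Answer: (1, 0, 1)

Derivation:
step 0: pivot 4 → sign +
step 1: row/col 1 already zero → sign 0
signature = (1, 0, 1)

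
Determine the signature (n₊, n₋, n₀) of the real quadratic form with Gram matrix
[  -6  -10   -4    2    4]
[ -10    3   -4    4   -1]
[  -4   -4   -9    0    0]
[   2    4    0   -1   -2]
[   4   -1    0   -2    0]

step 0: pivot -6 → sign −
step 1: pivot 59/3 → sign +
step 2: pivot -395/59 → sign −
step 3: pivot -21/395 → sign −
step 4: pivot 1/7 → sign +
signature = (2, 3, 0)

Answer: (2, 3, 0)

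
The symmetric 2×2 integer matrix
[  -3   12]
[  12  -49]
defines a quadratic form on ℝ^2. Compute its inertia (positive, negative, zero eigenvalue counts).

Answer: (0, 2, 0)

Derivation:
step 0: pivot -3 → sign −
step 1: pivot -1 → sign −
signature = (0, 2, 0)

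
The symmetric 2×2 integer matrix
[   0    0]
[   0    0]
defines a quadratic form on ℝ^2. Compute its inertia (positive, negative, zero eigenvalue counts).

step 0: row/col 0 already zero → sign 0
step 1: row/col 1 already zero → sign 0
signature = (0, 0, 2)

Answer: (0, 0, 2)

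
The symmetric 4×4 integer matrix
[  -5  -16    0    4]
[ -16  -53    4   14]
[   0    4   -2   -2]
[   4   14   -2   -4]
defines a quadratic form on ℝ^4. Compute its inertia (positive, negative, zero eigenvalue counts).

step 0: pivot -5 → sign −
step 1: pivot -9/5 → sign −
step 2: pivot 62/9 → sign +
step 3: pivot -2/31 → sign −
signature = (1, 3, 0)

Answer: (1, 3, 0)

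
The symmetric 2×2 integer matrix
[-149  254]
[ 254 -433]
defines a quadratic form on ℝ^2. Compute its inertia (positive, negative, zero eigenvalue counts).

step 0: pivot -149 → sign −
step 1: pivot -1/149 → sign −
signature = (0, 2, 0)

Answer: (0, 2, 0)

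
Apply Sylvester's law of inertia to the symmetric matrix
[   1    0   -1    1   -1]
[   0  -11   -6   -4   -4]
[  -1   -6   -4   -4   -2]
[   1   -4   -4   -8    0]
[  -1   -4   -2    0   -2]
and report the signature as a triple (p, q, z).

step 0: pivot 1 → sign +
step 1: pivot -11 → sign −
step 2: pivot -19/11 → sign −
step 3: pivot -136/19 → sign −
step 4: pivot -1/34 → sign −
signature = (1, 4, 0)

Answer: (1, 4, 0)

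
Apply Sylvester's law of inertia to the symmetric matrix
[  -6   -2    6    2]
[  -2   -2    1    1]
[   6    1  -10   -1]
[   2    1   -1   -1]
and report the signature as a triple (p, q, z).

Answer: (0, 4, 0)

Derivation:
step 0: pivot -6 → sign −
step 1: pivot -4/3 → sign −
step 2: pivot -13/4 → sign −
step 3: pivot -1/13 → sign −
signature = (0, 4, 0)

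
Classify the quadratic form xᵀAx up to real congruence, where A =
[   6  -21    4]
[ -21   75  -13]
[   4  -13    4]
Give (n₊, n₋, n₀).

Answer: (3, 0, 0)

Derivation:
step 0: pivot 6 → sign +
step 1: pivot 3/2 → sign +
step 2: pivot 2/3 → sign +
signature = (3, 0, 0)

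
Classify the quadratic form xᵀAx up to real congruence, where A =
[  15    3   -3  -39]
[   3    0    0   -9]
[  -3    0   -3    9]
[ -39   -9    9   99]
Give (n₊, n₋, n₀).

Answer: (1, 2, 1)

Derivation:
step 0: pivot 15 → sign +
step 1: pivot -3/5 → sign −
step 2: pivot -3 → sign −
step 3: row/col 3 already zero → sign 0
signature = (1, 2, 1)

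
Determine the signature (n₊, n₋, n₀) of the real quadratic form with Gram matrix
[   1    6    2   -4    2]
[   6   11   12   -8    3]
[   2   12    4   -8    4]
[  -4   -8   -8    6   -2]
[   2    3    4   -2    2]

Answer: (3, 1, 1)

Derivation:
step 0: pivot 1 → sign +
step 1: pivot -25 → sign −
step 2: pivot 6/25 → sign +
step 3: pivot 1 → sign +
step 4: row/col 4 already zero → sign 0
signature = (3, 1, 1)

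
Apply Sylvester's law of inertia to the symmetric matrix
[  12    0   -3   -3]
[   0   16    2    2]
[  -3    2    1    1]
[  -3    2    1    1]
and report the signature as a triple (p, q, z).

Answer: (2, 0, 2)

Derivation:
step 0: pivot 12 → sign +
step 1: pivot 16 → sign +
step 2: row/col 2 already zero → sign 0
step 3: row/col 3 already zero → sign 0
signature = (2, 0, 2)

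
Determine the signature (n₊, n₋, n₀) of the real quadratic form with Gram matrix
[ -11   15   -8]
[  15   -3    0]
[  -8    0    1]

Answer: (1, 1, 1)

Derivation:
step 0: pivot -11 → sign −
step 1: pivot 192/11 → sign +
step 2: row/col 2 already zero → sign 0
signature = (1, 1, 1)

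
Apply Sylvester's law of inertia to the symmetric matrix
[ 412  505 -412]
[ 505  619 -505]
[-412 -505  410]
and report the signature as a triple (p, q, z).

Answer: (2, 1, 0)

Derivation:
step 0: pivot 412 → sign +
step 1: pivot 3/412 → sign +
step 2: pivot -2 → sign −
signature = (2, 1, 0)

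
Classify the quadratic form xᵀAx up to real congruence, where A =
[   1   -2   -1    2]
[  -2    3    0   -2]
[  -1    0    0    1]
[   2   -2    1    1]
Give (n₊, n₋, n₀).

step 0: pivot 1 → sign +
step 1: pivot -1 → sign −
step 2: pivot 3 → sign +
step 3: pivot 2/3 → sign +
signature = (3, 1, 0)

Answer: (3, 1, 0)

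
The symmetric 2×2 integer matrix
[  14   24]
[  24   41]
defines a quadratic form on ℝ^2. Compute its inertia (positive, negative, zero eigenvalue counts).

step 0: pivot 14 → sign +
step 1: pivot -1/7 → sign −
signature = (1, 1, 0)

Answer: (1, 1, 0)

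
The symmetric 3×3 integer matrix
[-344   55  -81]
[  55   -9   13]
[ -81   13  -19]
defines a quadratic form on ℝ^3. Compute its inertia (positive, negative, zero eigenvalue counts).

step 0: pivot -344 → sign −
step 1: pivot -71/344 → sign −
step 2: pivot 6/71 → sign +
signature = (1, 2, 0)

Answer: (1, 2, 0)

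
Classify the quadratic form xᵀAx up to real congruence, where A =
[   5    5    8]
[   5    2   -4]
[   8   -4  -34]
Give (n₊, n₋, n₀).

Answer: (2, 1, 0)

Derivation:
step 0: pivot 5 → sign +
step 1: pivot -3 → sign −
step 2: pivot 6/5 → sign +
signature = (2, 1, 0)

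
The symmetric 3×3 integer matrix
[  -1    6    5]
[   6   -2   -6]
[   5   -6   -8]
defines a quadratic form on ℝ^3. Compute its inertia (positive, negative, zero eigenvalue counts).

step 0: pivot -1 → sign −
step 1: pivot 34 → sign +
step 2: pivot 1/17 → sign +
signature = (2, 1, 0)

Answer: (2, 1, 0)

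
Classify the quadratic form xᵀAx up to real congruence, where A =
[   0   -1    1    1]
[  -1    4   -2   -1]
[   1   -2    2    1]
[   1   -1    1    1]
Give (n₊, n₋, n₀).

Answer: (3, 1, 0)

Derivation:
step 0: pivot 4 → sign +
step 1: pivot -1/4 → sign −
step 2: pivot 2 → sign +
step 3: pivot 1 → sign +
signature = (3, 1, 0)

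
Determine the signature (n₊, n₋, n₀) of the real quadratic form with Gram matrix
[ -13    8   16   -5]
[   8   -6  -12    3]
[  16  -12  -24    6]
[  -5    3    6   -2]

step 0: pivot -13 → sign −
step 1: pivot -14/13 → sign −
step 2: pivot -1/14 → sign −
step 3: row/col 3 already zero → sign 0
signature = (0, 3, 1)

Answer: (0, 3, 1)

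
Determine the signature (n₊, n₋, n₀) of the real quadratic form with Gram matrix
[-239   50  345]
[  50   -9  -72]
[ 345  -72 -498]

Answer: (1, 2, 0)

Derivation:
step 0: pivot -239 → sign −
step 1: pivot 349/239 → sign +
step 2: pivot -3/349 → sign −
signature = (1, 2, 0)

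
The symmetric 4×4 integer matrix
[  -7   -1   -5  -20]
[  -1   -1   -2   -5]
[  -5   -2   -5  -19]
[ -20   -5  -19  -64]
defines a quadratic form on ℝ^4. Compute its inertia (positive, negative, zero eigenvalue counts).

Answer: (1, 3, 0)

Derivation:
step 0: pivot -7 → sign −
step 1: pivot -6/7 → sign −
step 2: pivot 1/2 → sign +
step 3: pivot -6 → sign −
signature = (1, 3, 0)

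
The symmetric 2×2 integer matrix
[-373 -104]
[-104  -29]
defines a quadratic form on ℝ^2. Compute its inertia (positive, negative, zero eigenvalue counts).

step 0: pivot -373 → sign −
step 1: pivot -1/373 → sign −
signature = (0, 2, 0)

Answer: (0, 2, 0)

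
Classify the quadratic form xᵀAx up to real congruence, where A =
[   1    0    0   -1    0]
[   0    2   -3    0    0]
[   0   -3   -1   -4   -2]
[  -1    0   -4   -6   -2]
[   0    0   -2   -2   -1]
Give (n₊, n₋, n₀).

step 0: pivot 1 → sign +
step 1: pivot 2 → sign +
step 2: pivot -11/2 → sign −
step 3: pivot -45/11 → sign −
step 4: pivot -1/5 → sign −
signature = (2, 3, 0)

Answer: (2, 3, 0)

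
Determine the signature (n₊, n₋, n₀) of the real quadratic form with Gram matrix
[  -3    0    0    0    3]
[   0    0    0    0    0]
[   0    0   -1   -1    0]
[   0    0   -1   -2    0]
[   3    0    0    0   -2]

step 0: pivot -3 → sign −
step 1: pivot -1 → sign −
step 2: pivot -1 → sign −
step 3: pivot 1 → sign +
step 4: row/col 4 already zero → sign 0
signature = (1, 3, 1)

Answer: (1, 3, 1)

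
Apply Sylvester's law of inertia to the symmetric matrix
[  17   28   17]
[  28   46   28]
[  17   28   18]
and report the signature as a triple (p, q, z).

Answer: (2, 1, 0)

Derivation:
step 0: pivot 17 → sign +
step 1: pivot -2/17 → sign −
step 2: pivot 1 → sign +
signature = (2, 1, 0)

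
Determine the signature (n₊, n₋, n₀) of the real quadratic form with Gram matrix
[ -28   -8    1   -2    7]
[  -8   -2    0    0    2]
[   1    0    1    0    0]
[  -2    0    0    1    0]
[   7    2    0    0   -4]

step 0: pivot -28 → sign −
step 1: pivot 2/7 → sign +
step 2: pivot 3/4 → sign +
step 3: pivot -1/3 → sign −
step 4: pivot -1 → sign −
signature = (2, 3, 0)

Answer: (2, 3, 0)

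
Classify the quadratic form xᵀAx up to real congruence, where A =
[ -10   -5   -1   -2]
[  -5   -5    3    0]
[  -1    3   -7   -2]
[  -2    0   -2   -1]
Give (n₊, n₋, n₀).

Answer: (0, 4, 0)

Derivation:
step 0: pivot -10 → sign −
step 1: pivot -5/2 → sign −
step 2: pivot -2 → sign −
step 3: pivot -3/25 → sign −
signature = (0, 4, 0)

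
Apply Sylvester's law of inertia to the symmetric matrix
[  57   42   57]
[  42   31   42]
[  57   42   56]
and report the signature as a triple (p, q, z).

step 0: pivot 57 → sign +
step 1: pivot 1/19 → sign +
step 2: pivot -1 → sign −
signature = (2, 1, 0)

Answer: (2, 1, 0)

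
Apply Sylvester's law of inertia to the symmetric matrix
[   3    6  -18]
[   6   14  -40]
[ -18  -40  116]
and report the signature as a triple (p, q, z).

Answer: (2, 0, 1)

Derivation:
step 0: pivot 3 → sign +
step 1: pivot 2 → sign +
step 2: row/col 2 already zero → sign 0
signature = (2, 0, 1)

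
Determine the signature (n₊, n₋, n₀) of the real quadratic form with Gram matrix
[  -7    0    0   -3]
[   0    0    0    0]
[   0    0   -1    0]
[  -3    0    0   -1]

step 0: pivot -7 → sign −
step 1: pivot -1 → sign −
step 2: pivot 2/7 → sign +
step 3: row/col 3 already zero → sign 0
signature = (1, 2, 1)

Answer: (1, 2, 1)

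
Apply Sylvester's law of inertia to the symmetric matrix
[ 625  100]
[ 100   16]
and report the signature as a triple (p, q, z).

Answer: (1, 0, 1)

Derivation:
step 0: pivot 625 → sign +
step 1: row/col 1 already zero → sign 0
signature = (1, 0, 1)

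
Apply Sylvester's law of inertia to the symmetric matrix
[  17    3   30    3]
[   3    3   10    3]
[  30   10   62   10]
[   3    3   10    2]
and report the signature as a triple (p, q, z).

Answer: (3, 1, 0)

Derivation:
step 0: pivot 17 → sign +
step 1: pivot 42/17 → sign +
step 2: pivot 2/21 → sign +
step 3: pivot -1 → sign −
signature = (3, 1, 0)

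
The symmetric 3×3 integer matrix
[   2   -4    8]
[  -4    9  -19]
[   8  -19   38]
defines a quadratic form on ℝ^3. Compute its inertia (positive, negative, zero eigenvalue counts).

Answer: (2, 1, 0)

Derivation:
step 0: pivot 2 → sign +
step 1: pivot 1 → sign +
step 2: pivot -3 → sign −
signature = (2, 1, 0)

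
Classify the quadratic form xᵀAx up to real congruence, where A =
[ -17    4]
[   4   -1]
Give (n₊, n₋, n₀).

step 0: pivot -17 → sign −
step 1: pivot -1/17 → sign −
signature = (0, 2, 0)

Answer: (0, 2, 0)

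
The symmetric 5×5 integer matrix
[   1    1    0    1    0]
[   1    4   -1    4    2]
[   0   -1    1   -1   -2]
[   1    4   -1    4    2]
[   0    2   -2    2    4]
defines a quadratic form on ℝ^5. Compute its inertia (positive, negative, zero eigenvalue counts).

step 0: pivot 1 → sign +
step 1: pivot 3 → sign +
step 2: pivot 2/3 → sign +
step 3: row/col 3 already zero → sign 0
step 4: row/col 4 already zero → sign 0
signature = (3, 0, 2)

Answer: (3, 0, 2)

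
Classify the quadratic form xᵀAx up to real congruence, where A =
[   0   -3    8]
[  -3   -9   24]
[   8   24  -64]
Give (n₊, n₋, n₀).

step 0: pivot -9 → sign −
step 1: pivot 1 → sign +
step 2: row/col 2 already zero → sign 0
signature = (1, 1, 1)

Answer: (1, 1, 1)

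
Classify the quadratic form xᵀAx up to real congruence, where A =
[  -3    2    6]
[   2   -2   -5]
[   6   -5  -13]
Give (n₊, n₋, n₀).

step 0: pivot -3 → sign −
step 1: pivot -2/3 → sign −
step 2: pivot 1/2 → sign +
signature = (1, 2, 0)

Answer: (1, 2, 0)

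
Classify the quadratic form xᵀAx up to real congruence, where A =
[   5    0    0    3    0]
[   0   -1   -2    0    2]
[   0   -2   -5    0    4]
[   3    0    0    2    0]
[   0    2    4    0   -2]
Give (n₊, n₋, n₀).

Answer: (3, 2, 0)

Derivation:
step 0: pivot 5 → sign +
step 1: pivot -1 → sign −
step 2: pivot -1 → sign −
step 3: pivot 1/5 → sign +
step 4: pivot 2 → sign +
signature = (3, 2, 0)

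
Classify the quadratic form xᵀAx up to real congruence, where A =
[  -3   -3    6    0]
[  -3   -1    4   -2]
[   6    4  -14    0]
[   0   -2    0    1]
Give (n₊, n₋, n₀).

Answer: (1, 2, 1)

Derivation:
step 0: pivot -3 → sign −
step 1: pivot 2 → sign +
step 2: pivot -4 → sign −
step 3: row/col 3 already zero → sign 0
signature = (1, 2, 1)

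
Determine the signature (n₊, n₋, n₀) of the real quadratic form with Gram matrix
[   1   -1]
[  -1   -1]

Answer: (1, 1, 0)

Derivation:
step 0: pivot 1 → sign +
step 1: pivot -2 → sign −
signature = (1, 1, 0)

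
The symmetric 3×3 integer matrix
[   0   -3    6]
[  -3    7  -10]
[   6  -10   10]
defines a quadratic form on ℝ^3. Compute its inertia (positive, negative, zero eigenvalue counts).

Answer: (1, 2, 0)

Derivation:
step 0: pivot 7 → sign +
step 1: pivot -9/7 → sign −
step 2: pivot -2 → sign −
signature = (1, 2, 0)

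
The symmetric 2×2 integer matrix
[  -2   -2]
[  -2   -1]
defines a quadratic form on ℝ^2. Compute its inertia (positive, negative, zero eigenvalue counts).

Answer: (1, 1, 0)

Derivation:
step 0: pivot -2 → sign −
step 1: pivot 1 → sign +
signature = (1, 1, 0)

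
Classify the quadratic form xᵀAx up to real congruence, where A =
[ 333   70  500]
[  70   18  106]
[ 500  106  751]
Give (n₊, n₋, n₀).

step 0: pivot 333 → sign +
step 1: pivot 1094/333 → sign +
step 2: pivot 3/547 → sign +
signature = (3, 0, 0)

Answer: (3, 0, 0)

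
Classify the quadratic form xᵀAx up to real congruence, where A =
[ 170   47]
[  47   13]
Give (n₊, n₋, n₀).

Answer: (2, 0, 0)

Derivation:
step 0: pivot 170 → sign +
step 1: pivot 1/170 → sign +
signature = (2, 0, 0)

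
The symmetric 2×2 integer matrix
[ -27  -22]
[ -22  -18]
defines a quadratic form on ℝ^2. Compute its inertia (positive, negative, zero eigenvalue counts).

step 0: pivot -27 → sign −
step 1: pivot -2/27 → sign −
signature = (0, 2, 0)

Answer: (0, 2, 0)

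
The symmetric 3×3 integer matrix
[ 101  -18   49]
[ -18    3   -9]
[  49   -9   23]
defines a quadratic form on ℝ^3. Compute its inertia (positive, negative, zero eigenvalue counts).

Answer: (1, 2, 0)

Derivation:
step 0: pivot 101 → sign +
step 1: pivot -21/101 → sign −
step 2: pivot -3/7 → sign −
signature = (1, 2, 0)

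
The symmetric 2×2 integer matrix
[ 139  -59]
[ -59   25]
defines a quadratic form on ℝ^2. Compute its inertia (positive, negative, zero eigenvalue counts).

Answer: (1, 1, 0)

Derivation:
step 0: pivot 139 → sign +
step 1: pivot -6/139 → sign −
signature = (1, 1, 0)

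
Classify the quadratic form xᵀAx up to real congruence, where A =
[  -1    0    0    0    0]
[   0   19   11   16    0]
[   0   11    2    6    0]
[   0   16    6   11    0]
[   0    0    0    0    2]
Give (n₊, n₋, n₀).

step 0: pivot -1 → sign −
step 1: pivot 19 → sign +
step 2: pivot -83/19 → sign −
step 3: pivot -3/83 → sign −
step 4: pivot 2 → sign +
signature = (2, 3, 0)

Answer: (2, 3, 0)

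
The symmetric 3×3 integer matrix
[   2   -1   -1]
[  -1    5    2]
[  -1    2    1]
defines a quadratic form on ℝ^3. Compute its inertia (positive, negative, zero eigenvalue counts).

step 0: pivot 2 → sign +
step 1: pivot 9/2 → sign +
step 2: row/col 2 already zero → sign 0
signature = (2, 0, 1)

Answer: (2, 0, 1)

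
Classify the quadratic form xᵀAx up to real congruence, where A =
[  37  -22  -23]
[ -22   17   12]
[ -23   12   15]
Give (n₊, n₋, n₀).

Answer: (2, 1, 0)

Derivation:
step 0: pivot 37 → sign +
step 1: pivot 145/37 → sign +
step 2: pivot -2/145 → sign −
signature = (2, 1, 0)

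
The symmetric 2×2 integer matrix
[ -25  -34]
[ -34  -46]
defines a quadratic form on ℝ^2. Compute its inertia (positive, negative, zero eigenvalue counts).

step 0: pivot -25 → sign −
step 1: pivot 6/25 → sign +
signature = (1, 1, 0)

Answer: (1, 1, 0)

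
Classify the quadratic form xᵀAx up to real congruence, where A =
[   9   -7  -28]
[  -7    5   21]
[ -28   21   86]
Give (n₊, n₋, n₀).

step 0: pivot 9 → sign +
step 1: pivot -4/9 → sign −
step 2: pivot 1/4 → sign +
signature = (2, 1, 0)

Answer: (2, 1, 0)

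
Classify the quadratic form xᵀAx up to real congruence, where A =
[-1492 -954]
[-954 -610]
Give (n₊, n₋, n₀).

step 0: pivot -1492 → sign −
step 1: pivot -1/373 → sign −
signature = (0, 2, 0)

Answer: (0, 2, 0)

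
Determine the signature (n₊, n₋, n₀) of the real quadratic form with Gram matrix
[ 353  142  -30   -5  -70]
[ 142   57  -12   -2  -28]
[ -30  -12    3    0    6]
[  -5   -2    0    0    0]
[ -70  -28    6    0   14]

Answer: (3, 2, 0)

Derivation:
step 0: pivot 353 → sign +
step 1: pivot -43/353 → sign −
step 2: pivot 21/43 → sign +
step 3: pivot -3/7 → sign −
step 4: pivot 2 → sign +
signature = (3, 2, 0)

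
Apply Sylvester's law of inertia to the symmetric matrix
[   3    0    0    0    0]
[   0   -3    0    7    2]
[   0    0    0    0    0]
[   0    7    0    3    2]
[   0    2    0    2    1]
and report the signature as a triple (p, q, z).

Answer: (3, 1, 1)

Derivation:
step 0: pivot 3 → sign +
step 1: pivot -3 → sign −
step 2: pivot 58/3 → sign +
step 3: pivot 1/29 → sign +
step 4: row/col 4 already zero → sign 0
signature = (3, 1, 1)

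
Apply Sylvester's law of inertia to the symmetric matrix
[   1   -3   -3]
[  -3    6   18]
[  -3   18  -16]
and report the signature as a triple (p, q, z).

Answer: (2, 1, 0)

Derivation:
step 0: pivot 1 → sign +
step 1: pivot -3 → sign −
step 2: pivot 2 → sign +
signature = (2, 1, 0)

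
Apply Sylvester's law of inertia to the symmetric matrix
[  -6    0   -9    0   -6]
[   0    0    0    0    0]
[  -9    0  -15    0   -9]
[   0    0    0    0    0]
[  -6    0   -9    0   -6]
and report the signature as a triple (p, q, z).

Answer: (0, 2, 3)

Derivation:
step 0: pivot -6 → sign −
step 1: pivot -3/2 → sign −
step 2: row/col 2 already zero → sign 0
step 3: row/col 3 already zero → sign 0
step 4: row/col 4 already zero → sign 0
signature = (0, 2, 3)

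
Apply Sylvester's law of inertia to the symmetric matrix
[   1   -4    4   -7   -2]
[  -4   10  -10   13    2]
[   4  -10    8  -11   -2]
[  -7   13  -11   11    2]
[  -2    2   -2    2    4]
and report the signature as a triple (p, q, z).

Answer: (2, 2, 1)

Derivation:
step 0: pivot 1 → sign +
step 1: pivot -6 → sign −
step 2: pivot -2 → sign −
step 3: pivot 3/2 → sign +
step 4: row/col 4 already zero → sign 0
signature = (2, 2, 1)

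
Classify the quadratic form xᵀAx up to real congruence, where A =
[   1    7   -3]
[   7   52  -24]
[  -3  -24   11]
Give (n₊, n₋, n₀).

step 0: pivot 1 → sign +
step 1: pivot 3 → sign +
step 2: pivot -1 → sign −
signature = (2, 1, 0)

Answer: (2, 1, 0)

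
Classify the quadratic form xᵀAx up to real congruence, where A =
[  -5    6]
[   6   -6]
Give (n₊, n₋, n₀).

step 0: pivot -5 → sign −
step 1: pivot 6/5 → sign +
signature = (1, 1, 0)

Answer: (1, 1, 0)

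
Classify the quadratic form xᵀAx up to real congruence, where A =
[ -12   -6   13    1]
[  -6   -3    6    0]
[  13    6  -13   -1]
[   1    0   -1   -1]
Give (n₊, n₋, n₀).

step 0: pivot -12 → sign −
step 1: pivot 13/12 → sign +
step 2: pivot -3/13 → sign −
step 3: row/col 3 already zero → sign 0
signature = (1, 2, 1)

Answer: (1, 2, 1)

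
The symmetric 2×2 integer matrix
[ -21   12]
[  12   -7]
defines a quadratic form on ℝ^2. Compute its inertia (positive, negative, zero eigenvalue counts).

Answer: (0, 2, 0)

Derivation:
step 0: pivot -21 → sign −
step 1: pivot -1/7 → sign −
signature = (0, 2, 0)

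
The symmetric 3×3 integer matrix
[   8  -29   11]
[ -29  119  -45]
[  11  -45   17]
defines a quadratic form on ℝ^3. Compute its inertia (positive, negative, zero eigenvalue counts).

Answer: (2, 1, 0)

Derivation:
step 0: pivot 8 → sign +
step 1: pivot 111/8 → sign +
step 2: pivot -2/111 → sign −
signature = (2, 1, 0)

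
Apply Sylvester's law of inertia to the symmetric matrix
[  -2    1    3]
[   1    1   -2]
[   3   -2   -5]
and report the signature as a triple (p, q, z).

Answer: (1, 2, 0)

Derivation:
step 0: pivot -2 → sign −
step 1: pivot 3/2 → sign +
step 2: pivot -2/3 → sign −
signature = (1, 2, 0)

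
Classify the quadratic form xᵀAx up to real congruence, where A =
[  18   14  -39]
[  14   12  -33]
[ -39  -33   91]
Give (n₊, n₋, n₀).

step 0: pivot 18 → sign +
step 1: pivot 10/9 → sign +
step 2: pivot 1/10 → sign +
signature = (3, 0, 0)

Answer: (3, 0, 0)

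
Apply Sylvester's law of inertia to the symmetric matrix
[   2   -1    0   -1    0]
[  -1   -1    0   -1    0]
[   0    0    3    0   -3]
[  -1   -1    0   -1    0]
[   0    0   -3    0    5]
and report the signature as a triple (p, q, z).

Answer: (3, 1, 1)

Derivation:
step 0: pivot 2 → sign +
step 1: pivot -3/2 → sign −
step 2: pivot 3 → sign +
step 3: pivot 2 → sign +
step 4: row/col 4 already zero → sign 0
signature = (3, 1, 1)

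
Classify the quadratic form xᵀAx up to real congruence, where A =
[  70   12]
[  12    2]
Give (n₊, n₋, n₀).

step 0: pivot 70 → sign +
step 1: pivot -2/35 → sign −
signature = (1, 1, 0)

Answer: (1, 1, 0)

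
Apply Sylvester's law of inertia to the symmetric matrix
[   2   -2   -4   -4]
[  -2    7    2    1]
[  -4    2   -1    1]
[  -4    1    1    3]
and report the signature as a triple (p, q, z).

Answer: (3, 1, 0)

Derivation:
step 0: pivot 2 → sign +
step 1: pivot 5 → sign +
step 2: pivot -49/5 → sign −
step 3: pivot 3/49 → sign +
signature = (3, 1, 0)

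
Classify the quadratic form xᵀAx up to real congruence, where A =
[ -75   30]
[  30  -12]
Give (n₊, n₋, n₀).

step 0: pivot -75 → sign −
step 1: row/col 1 already zero → sign 0
signature = (0, 1, 1)

Answer: (0, 1, 1)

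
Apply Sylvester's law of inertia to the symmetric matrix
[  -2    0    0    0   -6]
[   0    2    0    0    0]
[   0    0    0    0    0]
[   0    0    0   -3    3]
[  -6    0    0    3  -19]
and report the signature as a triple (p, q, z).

Answer: (2, 2, 1)

Derivation:
step 0: pivot -2 → sign −
step 1: pivot 2 → sign +
step 2: pivot -3 → sign −
step 3: pivot 2 → sign +
step 4: row/col 4 already zero → sign 0
signature = (2, 2, 1)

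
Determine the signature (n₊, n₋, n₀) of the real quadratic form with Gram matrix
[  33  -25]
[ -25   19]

step 0: pivot 33 → sign +
step 1: pivot 2/33 → sign +
signature = (2, 0, 0)

Answer: (2, 0, 0)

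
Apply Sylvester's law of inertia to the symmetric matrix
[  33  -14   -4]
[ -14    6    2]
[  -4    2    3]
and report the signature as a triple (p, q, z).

Answer: (3, 0, 0)

Derivation:
step 0: pivot 33 → sign +
step 1: pivot 2/33 → sign +
step 2: pivot 1 → sign +
signature = (3, 0, 0)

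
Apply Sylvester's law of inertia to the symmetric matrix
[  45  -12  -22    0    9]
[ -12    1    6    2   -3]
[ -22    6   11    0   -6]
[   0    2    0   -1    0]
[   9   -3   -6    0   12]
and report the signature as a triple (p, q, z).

step 0: pivot 45 → sign +
step 1: pivot -11/5 → sign −
step 2: pivot 25/99 → sign +
step 3: pivot 19/25 → sign +
step 4: pivot -6/19 → sign −
signature = (3, 2, 0)

Answer: (3, 2, 0)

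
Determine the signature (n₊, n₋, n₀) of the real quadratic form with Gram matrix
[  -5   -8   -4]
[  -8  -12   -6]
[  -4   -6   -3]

step 0: pivot -5 → sign −
step 1: pivot 4/5 → sign +
step 2: row/col 2 already zero → sign 0
signature = (1, 1, 1)

Answer: (1, 1, 1)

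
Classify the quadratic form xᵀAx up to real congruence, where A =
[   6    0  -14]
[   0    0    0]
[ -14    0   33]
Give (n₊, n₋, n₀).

Answer: (2, 0, 1)

Derivation:
step 0: pivot 6 → sign +
step 1: pivot 1/3 → sign +
step 2: row/col 2 already zero → sign 0
signature = (2, 0, 1)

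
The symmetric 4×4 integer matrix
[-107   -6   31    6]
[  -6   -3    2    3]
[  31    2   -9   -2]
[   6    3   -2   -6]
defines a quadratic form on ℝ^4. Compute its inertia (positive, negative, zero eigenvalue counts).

Answer: (1, 3, 0)

Derivation:
step 0: pivot -107 → sign −
step 1: pivot -285/107 → sign −
step 2: pivot 2/285 → sign +
step 3: pivot -3 → sign −
signature = (1, 3, 0)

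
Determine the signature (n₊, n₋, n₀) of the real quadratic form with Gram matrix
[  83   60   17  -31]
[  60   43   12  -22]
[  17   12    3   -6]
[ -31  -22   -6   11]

Answer: (1, 3, 0)

Derivation:
step 0: pivot 83 → sign +
step 1: pivot -31/83 → sign −
step 2: pivot -8/31 → sign −
step 3: pivot -1/8 → sign −
signature = (1, 3, 0)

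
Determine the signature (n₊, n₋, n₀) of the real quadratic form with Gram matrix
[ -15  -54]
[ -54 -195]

Answer: (0, 2, 0)

Derivation:
step 0: pivot -15 → sign −
step 1: pivot -3/5 → sign −
signature = (0, 2, 0)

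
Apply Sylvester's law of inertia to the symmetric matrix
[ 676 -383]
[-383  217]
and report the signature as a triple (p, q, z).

step 0: pivot 676 → sign +
step 1: pivot 3/676 → sign +
signature = (2, 0, 0)

Answer: (2, 0, 0)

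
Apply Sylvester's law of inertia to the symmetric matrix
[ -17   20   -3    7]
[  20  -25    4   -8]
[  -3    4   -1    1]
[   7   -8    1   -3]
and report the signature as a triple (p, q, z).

step 0: pivot -17 → sign −
step 1: pivot -25/17 → sign −
step 2: pivot -8/25 → sign −
step 3: row/col 3 already zero → sign 0
signature = (0, 3, 1)

Answer: (0, 3, 1)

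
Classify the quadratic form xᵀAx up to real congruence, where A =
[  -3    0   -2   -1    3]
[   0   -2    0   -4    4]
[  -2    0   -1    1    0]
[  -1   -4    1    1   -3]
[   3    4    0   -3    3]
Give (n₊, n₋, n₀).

step 0: pivot -3 → sign −
step 1: pivot -2 → sign −
step 2: pivot 1/3 → sign +
step 3: pivot 1 → sign +
step 4: pivot -2 → sign −
signature = (2, 3, 0)

Answer: (2, 3, 0)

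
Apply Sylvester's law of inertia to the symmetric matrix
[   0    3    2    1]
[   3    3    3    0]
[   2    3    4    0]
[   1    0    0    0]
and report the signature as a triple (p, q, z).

Answer: (3, 1, 0)

Derivation:
step 0: pivot 3 → sign +
step 1: pivot -3 → sign −
step 2: pivot 4/3 → sign +
step 3: pivot 1/4 → sign +
signature = (3, 1, 0)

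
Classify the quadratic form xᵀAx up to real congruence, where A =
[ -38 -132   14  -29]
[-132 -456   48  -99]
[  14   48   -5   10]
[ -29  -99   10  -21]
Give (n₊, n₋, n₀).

step 0: pivot -38 → sign −
step 1: pivot 48/19 → sign +
step 2: pivot -1/16 → sign −
step 3: pivot 1 → sign +
signature = (2, 2, 0)

Answer: (2, 2, 0)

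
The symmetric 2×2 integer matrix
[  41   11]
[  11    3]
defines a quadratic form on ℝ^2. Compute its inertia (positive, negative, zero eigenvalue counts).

Answer: (2, 0, 0)

Derivation:
step 0: pivot 41 → sign +
step 1: pivot 2/41 → sign +
signature = (2, 0, 0)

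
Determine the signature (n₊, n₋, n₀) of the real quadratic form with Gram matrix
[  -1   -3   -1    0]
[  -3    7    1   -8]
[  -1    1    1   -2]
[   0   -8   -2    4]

Answer: (2, 1, 1)

Derivation:
step 0: pivot -1 → sign −
step 1: pivot 16 → sign +
step 2: pivot 1 → sign +
step 3: row/col 3 already zero → sign 0
signature = (2, 1, 1)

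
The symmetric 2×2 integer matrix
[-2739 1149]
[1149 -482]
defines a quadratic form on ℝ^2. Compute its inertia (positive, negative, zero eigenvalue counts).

Answer: (1, 1, 0)

Derivation:
step 0: pivot -2739 → sign −
step 1: pivot 1/913 → sign +
signature = (1, 1, 0)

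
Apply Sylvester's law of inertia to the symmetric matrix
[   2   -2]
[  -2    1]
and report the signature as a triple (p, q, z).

Answer: (1, 1, 0)

Derivation:
step 0: pivot 2 → sign +
step 1: pivot -1 → sign −
signature = (1, 1, 0)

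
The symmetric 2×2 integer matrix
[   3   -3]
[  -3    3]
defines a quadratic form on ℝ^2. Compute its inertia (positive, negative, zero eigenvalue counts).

Answer: (1, 0, 1)

Derivation:
step 0: pivot 3 → sign +
step 1: row/col 1 already zero → sign 0
signature = (1, 0, 1)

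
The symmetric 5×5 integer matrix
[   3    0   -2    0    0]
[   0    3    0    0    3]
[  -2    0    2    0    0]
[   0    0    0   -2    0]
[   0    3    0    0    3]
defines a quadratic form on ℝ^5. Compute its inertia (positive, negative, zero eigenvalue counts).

Answer: (3, 1, 1)

Derivation:
step 0: pivot 3 → sign +
step 1: pivot 3 → sign +
step 2: pivot 2/3 → sign +
step 3: pivot -2 → sign −
step 4: row/col 4 already zero → sign 0
signature = (3, 1, 1)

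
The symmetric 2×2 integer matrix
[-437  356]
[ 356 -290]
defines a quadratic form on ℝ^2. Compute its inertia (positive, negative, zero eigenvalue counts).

Answer: (1, 1, 0)

Derivation:
step 0: pivot -437 → sign −
step 1: pivot 6/437 → sign +
signature = (1, 1, 0)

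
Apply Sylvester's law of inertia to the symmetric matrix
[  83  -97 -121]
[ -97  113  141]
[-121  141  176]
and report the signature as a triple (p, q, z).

step 0: pivot 83 → sign +
step 1: pivot -30/83 → sign −
step 2: pivot 1/15 → sign +
signature = (2, 1, 0)

Answer: (2, 1, 0)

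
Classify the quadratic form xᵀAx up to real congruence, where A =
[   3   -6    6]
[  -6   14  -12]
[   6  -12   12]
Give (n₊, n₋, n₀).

Answer: (2, 0, 1)

Derivation:
step 0: pivot 3 → sign +
step 1: pivot 2 → sign +
step 2: row/col 2 already zero → sign 0
signature = (2, 0, 1)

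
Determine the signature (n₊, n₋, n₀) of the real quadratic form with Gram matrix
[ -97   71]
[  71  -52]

step 0: pivot -97 → sign −
step 1: pivot -3/97 → sign −
signature = (0, 2, 0)

Answer: (0, 2, 0)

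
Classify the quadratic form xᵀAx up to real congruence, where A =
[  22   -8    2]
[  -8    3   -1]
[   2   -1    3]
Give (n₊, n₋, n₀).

step 0: pivot 22 → sign +
step 1: pivot 1/11 → sign +
step 2: pivot 2 → sign +
signature = (3, 0, 0)

Answer: (3, 0, 0)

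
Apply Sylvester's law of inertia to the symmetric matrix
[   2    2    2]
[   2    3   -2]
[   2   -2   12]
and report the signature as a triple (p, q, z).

Answer: (2, 1, 0)

Derivation:
step 0: pivot 2 → sign +
step 1: pivot 1 → sign +
step 2: pivot -6 → sign −
signature = (2, 1, 0)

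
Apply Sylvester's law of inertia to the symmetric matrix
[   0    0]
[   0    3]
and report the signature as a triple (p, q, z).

Answer: (1, 0, 1)

Derivation:
step 0: pivot 3 → sign +
step 1: row/col 1 already zero → sign 0
signature = (1, 0, 1)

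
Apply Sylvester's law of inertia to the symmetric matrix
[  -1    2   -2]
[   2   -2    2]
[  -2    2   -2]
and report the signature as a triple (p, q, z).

Answer: (1, 1, 1)

Derivation:
step 0: pivot -1 → sign −
step 1: pivot 2 → sign +
step 2: row/col 2 already zero → sign 0
signature = (1, 1, 1)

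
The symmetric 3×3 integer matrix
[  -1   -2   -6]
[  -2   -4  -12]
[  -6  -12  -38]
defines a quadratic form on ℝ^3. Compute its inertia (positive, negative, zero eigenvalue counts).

Answer: (0, 2, 1)

Derivation:
step 0: pivot -1 → sign −
step 1: pivot -2 → sign −
step 2: row/col 2 already zero → sign 0
signature = (0, 2, 1)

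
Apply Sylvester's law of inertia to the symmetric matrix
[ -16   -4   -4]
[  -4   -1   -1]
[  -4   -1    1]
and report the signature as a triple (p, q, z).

Answer: (1, 1, 1)

Derivation:
step 0: pivot -16 → sign −
step 1: pivot 2 → sign +
step 2: row/col 2 already zero → sign 0
signature = (1, 1, 1)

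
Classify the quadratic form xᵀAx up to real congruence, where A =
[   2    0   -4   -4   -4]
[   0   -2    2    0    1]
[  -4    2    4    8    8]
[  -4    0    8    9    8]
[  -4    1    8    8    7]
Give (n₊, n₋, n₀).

Answer: (2, 2, 1)

Derivation:
step 0: pivot 2 → sign +
step 1: pivot -2 → sign −
step 2: pivot -2 → sign −
step 3: pivot 1 → sign +
step 4: row/col 4 already zero → sign 0
signature = (2, 2, 1)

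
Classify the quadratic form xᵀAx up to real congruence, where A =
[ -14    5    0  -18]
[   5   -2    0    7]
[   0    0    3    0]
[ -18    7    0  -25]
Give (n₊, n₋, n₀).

step 0: pivot -14 → sign −
step 1: pivot -3/14 → sign −
step 2: pivot 3 → sign +
step 3: pivot -1/3 → sign −
signature = (1, 3, 0)

Answer: (1, 3, 0)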